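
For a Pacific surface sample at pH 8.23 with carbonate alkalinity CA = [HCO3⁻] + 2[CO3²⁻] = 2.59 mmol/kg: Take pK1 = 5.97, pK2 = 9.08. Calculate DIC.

CA = [HCO3⁻] + 2[CO3²⁻] = (α₁ + 2α₂)·DIC
At pH 8.23: [H⁺]/K1 = 10^-2.26 = 0.0054954, K2/[H⁺] = 10^-0.85 = 0.14125
α₁ = 1/(1 + 0.0054954 + 0.14125) = 1/1.1467 = 0.8720; α₂ = α₁·K2/[H⁺] = 0.1232
α₁ + 2α₂ = 1.1184
DIC = CA / (α₁ + 2α₂) = 2.59 / 1.1184 = 2.32 mmol/kg

DIC = 2.32 mmol/kg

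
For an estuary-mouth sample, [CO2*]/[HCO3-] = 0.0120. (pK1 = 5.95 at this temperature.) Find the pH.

From K1 = [H⁺][HCO3-]/[CO2*]:  pH = pK1 − log₁₀([CO2*]/[HCO3-])
log₁₀(0.0120) = -1.921
pH = 5.95 − (-1.921) = 7.87

pH = 7.87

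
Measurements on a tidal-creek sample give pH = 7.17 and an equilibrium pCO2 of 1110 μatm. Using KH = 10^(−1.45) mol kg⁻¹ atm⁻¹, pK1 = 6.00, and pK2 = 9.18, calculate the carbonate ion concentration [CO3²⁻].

[CO3²⁻] = 5.69 μmol/kg

[CO2*] = KH · pCO2 = 10^(−1.45) × 1110×10^-6 = 3.938×10^-5 mol/kg
α₀ = 1/(1 + K1/[H⁺] + K1K2/[H⁺]²) = 1/(1 + 10^+1.17 + 10^-0.84) = 0.06275
DIC = [CO2*]/α₀ = 3.938×10^-5 / 0.06275 = 0.6276 mmol/kg
[CO3²⁻] = α₂·DIC; α₂ = 0.009070, so [CO3²⁻] = 0.009070 × 0.6276 = 0.00569 mmol/kg = 5.69 μmol/kg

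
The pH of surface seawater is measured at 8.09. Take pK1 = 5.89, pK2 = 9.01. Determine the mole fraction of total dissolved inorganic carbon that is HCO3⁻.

α₁ = 1 / (1 + [H⁺]/K1 + K2/[H⁺]) = 1 / (1 + 10^-2.20 + 10^-0.92)
   = 1 / (1 + 0.0063096 + 0.12023) = 1/1.1265 = 0.8877

α₁ = 0.888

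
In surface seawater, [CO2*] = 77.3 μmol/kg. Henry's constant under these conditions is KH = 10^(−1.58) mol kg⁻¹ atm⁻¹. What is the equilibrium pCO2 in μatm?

KH = 10^(−1.58) = 2.630×10^-2 mol kg⁻¹ atm⁻¹
pCO2 = [CO2*]/KH = 77.3×10^-6 / 2.630×10^-2 = 2.94×10^-3 atm = 2940 μatm

pCO2 = 2940 μatm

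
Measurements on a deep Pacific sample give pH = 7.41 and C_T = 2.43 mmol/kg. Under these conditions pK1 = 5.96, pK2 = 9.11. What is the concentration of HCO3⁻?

α₁ = 1 / (1 + [H⁺]/K1 + K2/[H⁺]) = 1 / (1 + 10^-1.45 + 10^-1.70)
   = 1 / (1 + 0.035481 + 0.019953) = 1/1.0554 = 0.9475
[HCO3⁻] = α₁ × DIC = 0.9475 × 2.43 = 2.30 mmol/kg

[HCO3⁻] = 2.30 mmol/kg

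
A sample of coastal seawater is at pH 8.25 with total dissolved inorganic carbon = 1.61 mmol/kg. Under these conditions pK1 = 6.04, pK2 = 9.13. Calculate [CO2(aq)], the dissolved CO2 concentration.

α₀ = 1 / (1 + K1/[H⁺] + K1K2/[H⁺]²) = 1 / (1 + 10^+2.21 + 10^+1.33)
   = 1 / (1 + 162.18 + 21.380) = 1/184.56 = 0.005418
[CO2*] = α₀ × DIC = 0.005418 × 1.61 = 0.00872 mmol/kg = 8.72 μmol/kg

[CO2*] = 8.72 μmol/kg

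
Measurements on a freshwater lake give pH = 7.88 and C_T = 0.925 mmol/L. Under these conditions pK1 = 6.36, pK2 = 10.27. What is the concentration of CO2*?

α₀ = 1 / (1 + K1/[H⁺] + K1K2/[H⁺]²) = 1 / (1 + 10^+1.52 + 10^-0.87)
   = 1 / (1 + 33.113 + 0.13490) = 1/34.248 = 0.02920
[CO2*] = α₀ × DIC = 0.02920 × 0.925 = 0.0270 mmol/L

[CO2*] = 0.0270 mmol/L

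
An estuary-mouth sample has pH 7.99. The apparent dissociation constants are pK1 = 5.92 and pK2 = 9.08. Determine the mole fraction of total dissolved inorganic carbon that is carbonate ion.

α₂ = 0.0746

α₂ = 1 / (1 + [H⁺]/K2 + [H⁺]²/(K1K2)) = 1 / (1 + 10^+1.09 + 10^-0.98)
   = 1 / (1 + 12.303 + 0.10471) = 1/13.407 = 0.07459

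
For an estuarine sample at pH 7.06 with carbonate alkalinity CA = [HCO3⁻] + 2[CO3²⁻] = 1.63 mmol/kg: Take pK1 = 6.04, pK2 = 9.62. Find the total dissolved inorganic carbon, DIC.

DIC = 1.78 mmol/kg

CA = [HCO3⁻] + 2[CO3²⁻] = (α₁ + 2α₂)·DIC
At pH 7.06: [H⁺]/K1 = 10^-1.02 = 0.095499, K2/[H⁺] = 10^-2.56 = 0.0027542
α₁ = 1/(1 + 0.095499 + 0.0027542) = 1/1.0983 = 0.9105; α₂ = α₁·K2/[H⁺] = 0.002508
α₁ + 2α₂ = 0.9156
DIC = CA / (α₁ + 2α₂) = 1.63 / 0.9156 = 1.78 mmol/kg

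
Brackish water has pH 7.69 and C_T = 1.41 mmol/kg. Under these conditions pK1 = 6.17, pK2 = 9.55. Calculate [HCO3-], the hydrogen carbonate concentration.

α₁ = 1 / (1 + [H⁺]/K1 + K2/[H⁺]) = 1 / (1 + 10^-1.52 + 10^-1.86)
   = 1 / (1 + 0.030200 + 0.013804) = 1/1.0440 = 0.9579
[HCO3⁻] = α₁ × DIC = 0.9579 × 1.41 = 1.35 mmol/kg

[HCO3⁻] = 1.35 mmol/kg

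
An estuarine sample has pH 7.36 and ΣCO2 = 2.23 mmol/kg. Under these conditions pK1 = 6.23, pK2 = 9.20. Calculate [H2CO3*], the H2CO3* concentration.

α₀ = 1 / (1 + K1/[H⁺] + K1K2/[H⁺]²) = 1 / (1 + 10^+1.13 + 10^-0.71)
   = 1 / (1 + 13.490 + 0.19498) = 1/14.685 = 0.06810
[CO2*] = α₀ × DIC = 0.06810 × 2.23 = 0.152 mmol/kg

[CO2*] = 0.152 mmol/kg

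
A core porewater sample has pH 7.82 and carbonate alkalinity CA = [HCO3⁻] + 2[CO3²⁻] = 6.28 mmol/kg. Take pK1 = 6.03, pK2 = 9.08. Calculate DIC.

DIC = 6.06 mmol/kg

CA = [HCO3⁻] + 2[CO3²⁻] = (α₁ + 2α₂)·DIC
At pH 7.82: [H⁺]/K1 = 10^-1.79 = 0.016218, K2/[H⁺] = 10^-1.26 = 0.054954
α₁ = 1/(1 + 0.016218 + 0.054954) = 1/1.0712 = 0.9336; α₂ = α₁·K2/[H⁺] = 0.05130
α₁ + 2α₂ = 1.0362
DIC = CA / (α₁ + 2α₂) = 6.28 / 1.0362 = 6.06 mmol/kg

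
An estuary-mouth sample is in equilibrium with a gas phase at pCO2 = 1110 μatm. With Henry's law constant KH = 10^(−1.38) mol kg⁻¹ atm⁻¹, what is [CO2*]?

[CO2*] = 46.3 μmol/kg

KH = 10^(−1.38) = 4.169×10^-2 mol kg⁻¹ atm⁻¹
[CO2*] = KH · pCO2 = 4.169×10^-2 × 1110×10^-6 atm = 4.63×10^-5 mol/kg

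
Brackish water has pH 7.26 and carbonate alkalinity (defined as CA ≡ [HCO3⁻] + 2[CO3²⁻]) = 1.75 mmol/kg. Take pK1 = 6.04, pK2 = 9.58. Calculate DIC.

CA = [HCO3⁻] + 2[CO3²⁻] = (α₁ + 2α₂)·DIC
At pH 7.26: [H⁺]/K1 = 10^-1.22 = 0.060256, K2/[H⁺] = 10^-2.32 = 0.0047863
α₁ = 1/(1 + 0.060256 + 0.0047863) = 1/1.0650 = 0.9389; α₂ = α₁·K2/[H⁺] = 0.004494
α₁ + 2α₂ = 0.9479
DIC = CA / (α₁ + 2α₂) = 1.75 / 0.9479 = 1.85 mmol/kg

DIC = 1.85 mmol/kg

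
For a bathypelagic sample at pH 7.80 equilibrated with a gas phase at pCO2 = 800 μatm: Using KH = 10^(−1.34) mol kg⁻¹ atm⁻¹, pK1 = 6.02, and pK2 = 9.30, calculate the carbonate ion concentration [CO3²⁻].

[CO3²⁻] = 0.0697 mmol/kg

[CO2*] = KH · pCO2 = 10^(−1.34) × 800×10^-6 = 3.657×10^-5 mol/kg
α₀ = 1/(1 + K1/[H⁺] + K1K2/[H⁺]²) = 1/(1 + 10^+1.78 + 10^+0.28) = 0.01583
DIC = [CO2*]/α₀ = 3.657×10^-5 / 0.01583 = 2.310 mmol/kg
[CO3²⁻] = α₂·DIC; α₂ = 0.03017, so [CO3²⁻] = 0.03017 × 2.310 = 0.0697 mmol/kg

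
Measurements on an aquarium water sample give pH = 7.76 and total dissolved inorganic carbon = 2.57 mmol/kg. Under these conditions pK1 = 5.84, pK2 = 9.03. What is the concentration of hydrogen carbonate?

[HCO3⁻] = 2.41 mmol/kg

α₁ = 1 / (1 + [H⁺]/K1 + K2/[H⁺]) = 1 / (1 + 10^-1.92 + 10^-1.27)
   = 1 / (1 + 0.012023 + 0.053703) = 1/1.0657 = 0.9383
[HCO3⁻] = α₁ × DIC = 0.9383 × 2.57 = 2.41 mmol/kg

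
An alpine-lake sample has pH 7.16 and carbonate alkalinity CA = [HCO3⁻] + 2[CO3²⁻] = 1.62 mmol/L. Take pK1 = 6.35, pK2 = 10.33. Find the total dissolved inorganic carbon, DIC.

CA = [HCO3⁻] + 2[CO3²⁻] = (α₁ + 2α₂)·DIC
At pH 7.16: [H⁺]/K1 = 10^-0.81 = 0.15488, K2/[H⁺] = 10^-3.17 = 0.00067608
α₁ = 1/(1 + 0.15488 + 0.00067608) = 1/1.1556 = 0.8654; α₂ = α₁·K2/[H⁺] = 0.0005851
α₁ + 2α₂ = 0.8666
DIC = CA / (α₁ + 2α₂) = 1.62 / 0.8666 = 1.87 mmol/L

DIC = 1.87 mmol/L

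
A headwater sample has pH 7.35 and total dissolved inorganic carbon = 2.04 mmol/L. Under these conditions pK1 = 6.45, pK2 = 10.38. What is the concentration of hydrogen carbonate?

[HCO3⁻] = 1.81 mmol/L

α₁ = 1 / (1 + [H⁺]/K1 + K2/[H⁺]) = 1 / (1 + 10^-0.90 + 10^-3.03)
   = 1 / (1 + 0.12589 + 0.00093325) = 1/1.1268 = 0.8874
[HCO3⁻] = α₁ × DIC = 0.8874 × 2.04 = 1.81 mmol/L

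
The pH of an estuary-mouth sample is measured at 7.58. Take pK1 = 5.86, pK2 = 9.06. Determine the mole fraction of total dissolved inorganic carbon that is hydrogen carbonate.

α₁ = 1 / (1 + [H⁺]/K1 + K2/[H⁺]) = 1 / (1 + 10^-1.72 + 10^-1.48)
   = 1 / (1 + 0.019055 + 0.033113) = 1/1.0522 = 0.9504

α₁ = 0.950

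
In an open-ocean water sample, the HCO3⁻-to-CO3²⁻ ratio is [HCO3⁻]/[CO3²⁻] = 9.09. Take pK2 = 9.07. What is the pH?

From K2 = [H⁺][CO3²⁻]/[HCO3⁻]:  pH = pK2 − log₁₀([HCO3⁻]/[CO3²⁻])
log₁₀(9.09) = +0.959
pH = 9.07 − (+0.959) = 8.11

pH = 8.11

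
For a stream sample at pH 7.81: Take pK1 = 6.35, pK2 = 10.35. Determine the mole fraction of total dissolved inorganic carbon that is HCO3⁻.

α₁ = 0.964

α₁ = 1 / (1 + [H⁺]/K1 + K2/[H⁺]) = 1 / (1 + 10^-1.46 + 10^-2.54)
   = 1 / (1 + 0.034674 + 0.0028840) = 1/1.0376 = 0.9638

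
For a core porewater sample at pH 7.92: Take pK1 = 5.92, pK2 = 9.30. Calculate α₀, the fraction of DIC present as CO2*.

α₀ = 0.00951

α₀ = 1 / (1 + K1/[H⁺] + K1K2/[H⁺]²) = 1 / (1 + 10^+2.00 + 10^+0.62)
   = 1 / (1 + 100.00 + 4.1687) = 1/105.17 = 0.009509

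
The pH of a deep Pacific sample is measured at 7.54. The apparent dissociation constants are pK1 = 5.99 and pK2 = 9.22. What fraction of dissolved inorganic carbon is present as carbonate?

α₂ = 1 / (1 + [H⁺]/K2 + [H⁺]²/(K1K2)) = 1 / (1 + 10^+1.68 + 10^+0.13)
   = 1 / (1 + 47.863 + 1.3490) = 1/50.212 = 0.01992

α₂ = 0.0199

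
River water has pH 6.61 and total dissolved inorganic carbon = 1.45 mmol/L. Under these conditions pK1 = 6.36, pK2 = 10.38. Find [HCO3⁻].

[HCO3⁻] = 0.928 mmol/L

α₁ = 1 / (1 + [H⁺]/K1 + K2/[H⁺]) = 1 / (1 + 10^-0.25 + 10^-3.77)
   = 1 / (1 + 0.56234 + 0.00016982) = 1/1.5625 = 0.6400
[HCO3⁻] = α₁ × DIC = 0.6400 × 1.45 = 0.928 mmol/L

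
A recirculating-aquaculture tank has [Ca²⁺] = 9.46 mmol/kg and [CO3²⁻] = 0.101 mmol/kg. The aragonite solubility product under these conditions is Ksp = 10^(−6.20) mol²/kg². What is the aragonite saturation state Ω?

Ω = 1.51

Ksp = 10^(−6.20) = 6.310×10^-7
Ω = [Ca²⁺][CO3²⁻]/Ksp = (9.46×10^-3)(0.101×10^-3) / 6.310×10^-7 = 1.51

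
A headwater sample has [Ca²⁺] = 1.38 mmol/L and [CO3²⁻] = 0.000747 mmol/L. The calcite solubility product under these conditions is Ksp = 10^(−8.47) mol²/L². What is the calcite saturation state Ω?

Ksp = 10^(−8.47) = 3.388×10^-9
Ω = [Ca²⁺][CO3²⁻]/Ksp = (1.38×10^-3)(0.000747×10^-3) / 3.388×10^-9 = 0.304

Ω = 0.304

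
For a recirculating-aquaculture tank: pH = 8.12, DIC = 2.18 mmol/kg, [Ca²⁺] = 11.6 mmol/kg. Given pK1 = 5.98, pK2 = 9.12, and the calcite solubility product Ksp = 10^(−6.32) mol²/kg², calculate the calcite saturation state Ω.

α₂ = 1 / (1 + [H⁺]/K2 + [H⁺]²/(K1K2)) = 1 / (1 + 10^+1.00 + 10^-1.14)
   = 1 / (1 + 10.000 + 0.072444) = 1/11.072 = 0.09031
[CO3²⁻] = α₂ × DIC = 0.09031 × 2.18 = 0.1969 mmol/kg
Ksp = 10^(−6.32) = 4.786×10^-7
Ω = [Ca²⁺][CO3²⁻]/Ksp = (11.6×10^-3)(1.969×10^-4) / 4.786×10^-7 = 4.77

Ω = 4.77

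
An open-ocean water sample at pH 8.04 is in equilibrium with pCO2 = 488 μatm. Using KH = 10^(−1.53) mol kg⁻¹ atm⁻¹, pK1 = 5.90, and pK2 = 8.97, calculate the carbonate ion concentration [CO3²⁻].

[CO3²⁻] = 0.234 mmol/kg

[CO2*] = KH · pCO2 = 10^(−1.53) × 488×10^-6 = 1.440×10^-5 mol/kg
α₀ = 1/(1 + K1/[H⁺] + K1K2/[H⁺]²) = 1/(1 + 10^+2.14 + 10^+1.21) = 0.006441
DIC = [CO2*]/α₀ = 1.440×10^-5 / 0.006441 = 2.236 mmol/kg
[CO3²⁻] = α₂·DIC; α₂ = 0.1045, so [CO3²⁻] = 0.1045 × 2.236 = 0.234 mmol/kg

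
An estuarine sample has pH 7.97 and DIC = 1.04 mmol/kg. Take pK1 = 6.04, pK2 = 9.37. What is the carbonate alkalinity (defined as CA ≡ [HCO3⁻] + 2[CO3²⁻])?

CA = 1.07 mmol/kg

CA = [HCO3⁻] + 2[CO3²⁻] = (α₁ + 2α₂)·DIC
At pH 7.97: [H⁺]/K1 = 10^-1.93 = 0.011749, K2/[H⁺] = 10^-1.40 = 0.039811
α₁ = 1/(1 + 0.011749 + 0.039811) = 1/1.0516 = 0.9510; α₂ = α₁·K2/[H⁺] = 0.03786
α₁ + 2α₂ = 1.0267
CA = 1.0267 × 1.04 = 1.07 mmol/kg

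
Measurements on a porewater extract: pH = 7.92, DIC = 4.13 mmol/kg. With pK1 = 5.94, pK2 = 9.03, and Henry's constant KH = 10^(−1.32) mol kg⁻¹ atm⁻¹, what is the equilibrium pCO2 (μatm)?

α₀ = 1 / (1 + K1/[H⁺] + K1K2/[H⁺]²) = 1 / (1 + 10^+1.98 + 10^+0.87)
   = 1 / (1 + 95.499 + 7.4131) = 1/103.91 = 0.009623
[CO2*] = α₀ × DIC = 0.009623 × 4.13 = 0.03975 mmol/kg
pCO2 = [CO2*]/KH = 3.975×10^-5 / 4.786×10^-2 = 830 μatm

pCO2 = 830 μatm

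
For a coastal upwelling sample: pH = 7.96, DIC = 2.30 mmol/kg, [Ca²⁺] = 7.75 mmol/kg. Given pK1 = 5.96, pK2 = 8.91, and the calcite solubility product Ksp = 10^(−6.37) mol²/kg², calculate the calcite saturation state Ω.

α₂ = 1 / (1 + [H⁺]/K2 + [H⁺]²/(K1K2)) = 1 / (1 + 10^+0.95 + 10^-1.05)
   = 1 / (1 + 8.9125 + 0.089125) = 1/10.002 = 0.09998
[CO3²⁻] = α₂ × DIC = 0.09998 × 2.30 = 0.2300 mmol/kg
Ksp = 10^(−6.37) = 4.266×10^-7
Ω = [Ca²⁺][CO3²⁻]/Ksp = (7.75×10^-3)(2.300×10^-4) / 4.266×10^-7 = 4.18

Ω = 4.18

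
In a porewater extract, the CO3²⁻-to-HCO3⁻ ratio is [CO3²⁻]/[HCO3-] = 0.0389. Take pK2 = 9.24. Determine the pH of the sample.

From K2 = [H⁺][CO3²⁻]/[HCO3-]:  pH = pK2 + log₁₀([CO3²⁻]/[HCO3-])
log₁₀(0.0389) = -1.410
pH = 9.24 + (-1.410) = 7.83

pH = 7.83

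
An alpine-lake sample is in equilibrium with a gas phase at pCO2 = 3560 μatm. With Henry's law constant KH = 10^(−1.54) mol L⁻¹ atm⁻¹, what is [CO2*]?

KH = 10^(−1.54) = 2.884×10^-2 mol L⁻¹ atm⁻¹
[CO2*] = KH · pCO2 = 2.884×10^-2 × 3560×10^-6 atm = 1.03×10^-4 mol/L

[CO2*] = 103 μmol/L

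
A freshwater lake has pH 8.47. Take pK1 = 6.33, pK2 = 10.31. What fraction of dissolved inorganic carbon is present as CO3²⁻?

α₂ = 0.0141

α₂ = 1 / (1 + [H⁺]/K2 + [H⁺]²/(K1K2)) = 1 / (1 + 10^+1.84 + 10^-0.30)
   = 1 / (1 + 69.183 + 0.50119) = 1/70.684 = 0.01415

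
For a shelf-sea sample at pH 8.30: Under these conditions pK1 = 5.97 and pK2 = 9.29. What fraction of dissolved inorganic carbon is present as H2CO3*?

α₀ = 0.00423

α₀ = 1 / (1 + K1/[H⁺] + K1K2/[H⁺]²) = 1 / (1 + 10^+2.33 + 10^+1.34)
   = 1 / (1 + 213.80 + 21.878) = 1/236.67 = 0.004225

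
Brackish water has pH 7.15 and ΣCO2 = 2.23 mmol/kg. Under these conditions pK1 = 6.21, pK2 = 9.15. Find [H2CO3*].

α₀ = 1 / (1 + K1/[H⁺] + K1K2/[H⁺]²) = 1 / (1 + 10^+0.94 + 10^-1.06)
   = 1 / (1 + 8.7096 + 0.087096) = 1/9.7967 = 0.1021
[CO2*] = α₀ × DIC = 0.1021 × 2.23 = 0.228 mmol/kg

[CO2*] = 0.228 mmol/kg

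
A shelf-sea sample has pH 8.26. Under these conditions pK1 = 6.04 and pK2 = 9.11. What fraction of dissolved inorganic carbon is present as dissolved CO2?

α₀ = 0.00525

α₀ = 1 / (1 + K1/[H⁺] + K1K2/[H⁺]²) = 1 / (1 + 10^+2.22 + 10^+1.37)
   = 1 / (1 + 165.96 + 23.442) = 1/190.40 = 0.005252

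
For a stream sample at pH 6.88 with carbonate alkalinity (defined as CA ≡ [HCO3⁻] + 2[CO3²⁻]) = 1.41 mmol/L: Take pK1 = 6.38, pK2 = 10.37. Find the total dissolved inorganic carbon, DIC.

DIC = 1.86 mmol/L

CA = [HCO3⁻] + 2[CO3²⁻] = (α₁ + 2α₂)·DIC
At pH 6.88: [H⁺]/K1 = 10^-0.50 = 0.31623, K2/[H⁺] = 10^-3.49 = 0.00032359
α₁ = 1/(1 + 0.31623 + 0.00032359) = 1/1.3166 = 0.7596; α₂ = α₁·K2/[H⁺] = 0.0002458
α₁ + 2α₂ = 0.7601
DIC = CA / (α₁ + 2α₂) = 1.41 / 0.7601 = 1.86 mmol/L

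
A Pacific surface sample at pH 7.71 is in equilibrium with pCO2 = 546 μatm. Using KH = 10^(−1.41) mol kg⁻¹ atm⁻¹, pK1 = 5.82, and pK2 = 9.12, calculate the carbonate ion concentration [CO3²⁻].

[CO3²⁻] = 0.0641 mmol/kg

[CO2*] = KH · pCO2 = 10^(−1.41) × 546×10^-6 = 2.124×10^-5 mol/kg
α₀ = 1/(1 + K1/[H⁺] + K1K2/[H⁺]²) = 1/(1 + 10^+1.89 + 10^+0.48) = 0.01225
DIC = [CO2*]/α₀ = 2.124×10^-5 / 0.01225 = 1.734 mmol/kg
[CO3²⁻] = α₂·DIC; α₂ = 0.03699, so [CO3²⁻] = 0.03699 × 1.734 = 0.0641 mmol/kg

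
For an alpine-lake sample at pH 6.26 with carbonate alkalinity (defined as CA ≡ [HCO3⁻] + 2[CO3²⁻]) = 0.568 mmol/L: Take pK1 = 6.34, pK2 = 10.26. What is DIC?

CA = [HCO3⁻] + 2[CO3²⁻] = (α₁ + 2α₂)·DIC
At pH 6.26: [H⁺]/K1 = 10^0.08 = 1.2023, K2/[H⁺] = 10^-4.00 = 0.00010000
α₁ = 1/(1 + 1.2023 + 0.00010000) = 1/2.2024 = 0.4541; α₂ = α₁·K2/[H⁺] = 4.541×10^-5
α₁ + 2α₂ = 0.4541
DIC = CA / (α₁ + 2α₂) = 0.568 / 0.4541 = 1.25 mmol/L

DIC = 1.25 mmol/L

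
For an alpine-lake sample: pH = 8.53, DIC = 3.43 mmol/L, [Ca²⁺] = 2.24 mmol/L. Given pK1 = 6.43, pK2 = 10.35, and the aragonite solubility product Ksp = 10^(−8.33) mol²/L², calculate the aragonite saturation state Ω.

Ω = 24.3

α₂ = 1 / (1 + [H⁺]/K2 + [H⁺]²/(K1K2)) = 1 / (1 + 10^+1.82 + 10^-0.28)
   = 1 / (1 + 66.069 + 0.52481) = 1/67.594 = 0.01479
[CO3²⁻] = α₂ × DIC = 0.01479 × 3.43 = 0.05074 mmol/L
Ksp = 10^(−8.33) = 4.677×10^-9
Ω = [Ca²⁺][CO3²⁻]/Ksp = (2.24×10^-3)(5.074×10^-5) / 4.677×10^-9 = 24.3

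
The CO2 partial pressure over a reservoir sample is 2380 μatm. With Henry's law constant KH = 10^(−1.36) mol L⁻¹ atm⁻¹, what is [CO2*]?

KH = 10^(−1.36) = 4.365×10^-2 mol L⁻¹ atm⁻¹
[CO2*] = KH · pCO2 = 4.365×10^-2 × 2380×10^-6 atm = 1.04×10^-4 mol/L

[CO2*] = 104 μmol/L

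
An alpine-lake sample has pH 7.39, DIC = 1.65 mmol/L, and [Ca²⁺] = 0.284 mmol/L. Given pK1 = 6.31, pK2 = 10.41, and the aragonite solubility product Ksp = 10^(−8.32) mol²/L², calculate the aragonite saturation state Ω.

α₂ = 1 / (1 + [H⁺]/K2 + [H⁺]²/(K1K2)) = 1 / (1 + 10^+3.02 + 10^+1.94)
   = 1 / (1 + 1047.1 + 87.096) = 1/1135.2 = 0.0008809
[CO3²⁻] = α₂ × DIC = 0.0008809 × 1.65 = 0.001453 mmol/L = 1.453 μmol/L
Ksp = 10^(−8.32) = 4.786×10^-9
Ω = [Ca²⁺][CO3²⁻]/Ksp = (0.284×10^-3)(1.453×10^-6) / 4.786×10^-9 = 0.0862

Ω = 0.0862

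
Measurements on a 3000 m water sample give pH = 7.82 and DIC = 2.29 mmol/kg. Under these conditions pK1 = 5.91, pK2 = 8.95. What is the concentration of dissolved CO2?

[CO2*] = 0.0259 mmol/kg

α₀ = 1 / (1 + K1/[H⁺] + K1K2/[H⁺]²) = 1 / (1 + 10^+1.91 + 10^+0.78)
   = 1 / (1 + 81.283 + 6.0256) = 1/88.309 = 0.01132
[CO2*] = α₀ × DIC = 0.01132 × 2.29 = 0.0259 mmol/kg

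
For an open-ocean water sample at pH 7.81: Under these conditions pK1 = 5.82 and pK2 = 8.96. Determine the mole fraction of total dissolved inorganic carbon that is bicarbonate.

α₁ = 1 / (1 + [H⁺]/K1 + K2/[H⁺]) = 1 / (1 + 10^-1.99 + 10^-1.15)
   = 1 / (1 + 0.010233 + 0.070795) = 1/1.0810 = 0.9250

α₁ = 0.925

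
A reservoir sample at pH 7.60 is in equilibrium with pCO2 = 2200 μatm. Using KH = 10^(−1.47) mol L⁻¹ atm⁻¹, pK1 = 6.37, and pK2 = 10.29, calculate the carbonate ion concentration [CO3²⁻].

[CO2*] = KH · pCO2 = 10^(−1.47) × 2200×10^-6 = 7.455×10^-5 mol/L
α₀ = 1/(1 + K1/[H⁺] + K1K2/[H⁺]²) = 1/(1 + 10^+1.23 + 10^-1.46) = 0.05550
DIC = [CO2*]/α₀ = 7.455×10^-5 / 0.05550 = 1.343 mmol/L
[CO3²⁻] = α₂·DIC; α₂ = 0.001924, so [CO3²⁻] = 0.001924 × 1.343 = 0.00258 mmol/L = 2.58 μmol/L

[CO3²⁻] = 2.58 μmol/L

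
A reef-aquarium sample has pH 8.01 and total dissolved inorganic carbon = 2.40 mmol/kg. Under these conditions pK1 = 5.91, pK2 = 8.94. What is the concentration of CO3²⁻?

α₂ = 1 / (1 + [H⁺]/K2 + [H⁺]²/(K1K2)) = 1 / (1 + 10^+0.93 + 10^-1.17)
   = 1 / (1 + 8.5114 + 0.067608) = 1/9.5790 = 0.1044
[CO3²⁻] = α₂ × DIC = 0.1044 × 2.40 = 0.251 mmol/kg

[CO3²⁻] = 0.251 mmol/kg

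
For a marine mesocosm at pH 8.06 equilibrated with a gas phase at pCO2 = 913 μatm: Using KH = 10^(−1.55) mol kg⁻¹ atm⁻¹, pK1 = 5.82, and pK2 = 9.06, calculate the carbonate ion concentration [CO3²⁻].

[CO3²⁻] = 0.447 mmol/kg

[CO2*] = KH · pCO2 = 10^(−1.55) × 913×10^-6 = 2.573×10^-5 mol/kg
α₀ = 1/(1 + K1/[H⁺] + K1K2/[H⁺]²) = 1/(1 + 10^+2.24 + 10^+1.24) = 0.005204
DIC = [CO2*]/α₀ = 2.573×10^-5 / 0.005204 = 4.945 mmol/kg
[CO3²⁻] = α₂·DIC; α₂ = 0.09044, so [CO3²⁻] = 0.09044 × 4.945 = 0.447 mmol/kg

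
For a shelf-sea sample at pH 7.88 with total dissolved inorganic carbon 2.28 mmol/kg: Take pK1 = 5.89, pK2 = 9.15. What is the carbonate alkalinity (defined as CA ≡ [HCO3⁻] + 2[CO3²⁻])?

CA = 2.37 mmol/kg

CA = [HCO3⁻] + 2[CO3²⁻] = (α₁ + 2α₂)·DIC
At pH 7.88: [H⁺]/K1 = 10^-1.99 = 0.010233, K2/[H⁺] = 10^-1.27 = 0.053703
α₁ = 1/(1 + 0.010233 + 0.053703) = 1/1.0639 = 0.9399; α₂ = α₁·K2/[H⁺] = 0.05048
α₁ + 2α₂ = 1.0409
CA = 1.0409 × 2.28 = 2.37 mmol/kg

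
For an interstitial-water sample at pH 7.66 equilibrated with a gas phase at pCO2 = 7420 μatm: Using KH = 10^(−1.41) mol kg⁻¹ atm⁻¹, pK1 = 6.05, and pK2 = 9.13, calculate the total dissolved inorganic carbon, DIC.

[CO2*] = KH · pCO2 = 10^(−1.41) × 7420×10^-6 = 2.887×10^-4 mol/kg
α₀ = 1/(1 + K1/[H⁺] + K1K2/[H⁺]²) = 1/(1 + 10^+1.61 + 10^+0.14) = 0.02319
DIC = [CO2*]/α₀ = 2.887×10^-4 / 0.02319 = 12.4 mmol/kg

DIC = 12.4 mmol/kg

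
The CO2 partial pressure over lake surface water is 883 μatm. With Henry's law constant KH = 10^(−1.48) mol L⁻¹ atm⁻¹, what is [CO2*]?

KH = 10^(−1.48) = 3.311×10^-2 mol L⁻¹ atm⁻¹
[CO2*] = KH · pCO2 = 3.311×10^-2 × 883×10^-6 atm = 2.92×10^-5 mol/L

[CO2*] = 29.2 μmol/L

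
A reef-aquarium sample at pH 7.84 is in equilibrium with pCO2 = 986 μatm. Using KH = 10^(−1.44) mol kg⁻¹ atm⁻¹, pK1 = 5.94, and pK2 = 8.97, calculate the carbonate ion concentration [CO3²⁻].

[CO2*] = KH · pCO2 = 10^(−1.44) × 986×10^-6 = 3.580×10^-5 mol/kg
α₀ = 1/(1 + K1/[H⁺] + K1K2/[H⁺]²) = 1/(1 + 10^+1.90 + 10^+0.77) = 0.01158
DIC = [CO2*]/α₀ = 3.580×10^-5 / 0.01158 = 3.090 mmol/kg
[CO3²⁻] = α₂·DIC; α₂ = 0.06822, so [CO3²⁻] = 0.06822 × 3.090 = 0.211 mmol/kg

[CO3²⁻] = 0.211 mmol/kg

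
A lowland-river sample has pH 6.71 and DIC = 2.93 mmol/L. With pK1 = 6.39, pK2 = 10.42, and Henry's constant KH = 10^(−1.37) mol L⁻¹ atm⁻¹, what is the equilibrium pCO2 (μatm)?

α₀ = 1 / (1 + K1/[H⁺] + K1K2/[H⁺]²) = 1 / (1 + 10^+0.32 + 10^-3.39)
   = 1 / (1 + 2.0893 + 0.00040738) = 1/3.0897 = 0.3237
[CO2*] = α₀ × DIC = 0.3237 × 2.93 = 0.9483 mmol/L
pCO2 = [CO2*]/KH = 9.483×10^-4 / 4.266×10^-2 = 2.22×10^4 μatm

pCO2 = 2.22×10^4 μatm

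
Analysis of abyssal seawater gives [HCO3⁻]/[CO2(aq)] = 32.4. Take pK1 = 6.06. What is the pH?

From K1 = [H⁺][HCO3⁻]/[CO2(aq)]:  pH = pK1 + log₁₀([HCO3⁻]/[CO2(aq)])
log₁₀(32.4) = +1.511
pH = 6.06 + (+1.511) = 7.57

pH = 7.57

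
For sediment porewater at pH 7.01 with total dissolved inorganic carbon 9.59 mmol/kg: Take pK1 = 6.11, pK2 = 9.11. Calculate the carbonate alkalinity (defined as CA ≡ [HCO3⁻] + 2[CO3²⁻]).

CA = 8.59 mmol/kg

CA = [HCO3⁻] + 2[CO3²⁻] = (α₁ + 2α₂)·DIC
At pH 7.01: [H⁺]/K1 = 10^-0.90 = 0.12589, K2/[H⁺] = 10^-2.10 = 0.0079433
α₁ = 1/(1 + 0.12589 + 0.0079433) = 1/1.1338 = 0.8820; α₂ = α₁·K2/[H⁺] = 0.007006
α₁ + 2α₂ = 0.8960
CA = 0.8960 × 9.59 = 8.59 mmol/kg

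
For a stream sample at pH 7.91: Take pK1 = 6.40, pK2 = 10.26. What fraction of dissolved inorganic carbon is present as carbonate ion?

α₂ = 1 / (1 + [H⁺]/K2 + [H⁺]²/(K1K2)) = 1 / (1 + 10^+2.35 + 10^+0.84)
   = 1 / (1 + 223.87 + 6.9183) = 1/231.79 = 0.004314

α₂ = 0.00431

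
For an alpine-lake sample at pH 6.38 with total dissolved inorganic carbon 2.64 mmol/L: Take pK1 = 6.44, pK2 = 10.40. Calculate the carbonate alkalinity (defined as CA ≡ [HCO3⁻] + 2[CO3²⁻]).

CA = [HCO3⁻] + 2[CO3²⁻] = (α₁ + 2α₂)·DIC
At pH 6.38: [H⁺]/K1 = 10^0.06 = 1.1482, K2/[H⁺] = 10^-4.02 = 9.5499×10^-5
α₁ = 1/(1 + 1.1482 + 9.5499×10^-5) = 1/2.1482 = 0.4655; α₂ = α₁·K2/[H⁺] = 4.445×10^-5
α₁ + 2α₂ = 0.4656
CA = 0.4656 × 2.64 = 1.23 mmol/L

CA = 1.23 mmol/L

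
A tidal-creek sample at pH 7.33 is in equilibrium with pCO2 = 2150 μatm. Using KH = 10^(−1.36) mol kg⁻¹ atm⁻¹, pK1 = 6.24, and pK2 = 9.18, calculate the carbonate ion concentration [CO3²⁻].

[CO2*] = KH · pCO2 = 10^(−1.36) × 2150×10^-6 = 9.385×10^-5 mol/kg
α₀ = 1/(1 + K1/[H⁺] + K1K2/[H⁺]²) = 1/(1 + 10^+1.09 + 10^-0.76) = 0.07420
DIC = [CO2*]/α₀ = 9.385×10^-5 / 0.07420 = 1.265 mmol/kg
[CO3²⁻] = α₂·DIC; α₂ = 0.01290, so [CO3²⁻] = 0.01290 × 1.265 = 0.0163 mmol/kg = 16.3 μmol/kg

[CO3²⁻] = 16.3 μmol/kg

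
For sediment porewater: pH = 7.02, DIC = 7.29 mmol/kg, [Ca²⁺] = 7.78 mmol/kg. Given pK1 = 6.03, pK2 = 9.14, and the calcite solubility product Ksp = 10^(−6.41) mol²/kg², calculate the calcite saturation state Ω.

α₂ = 1 / (1 + [H⁺]/K2 + [H⁺]²/(K1K2)) = 1 / (1 + 10^+2.12 + 10^+1.13)
   = 1 / (1 + 131.83 + 13.490) = 1/146.32 = 0.006835
[CO3²⁻] = α₂ × DIC = 0.006835 × 7.29 = 0.04982 mmol/kg
Ksp = 10^(−6.41) = 3.890×10^-7
Ω = [Ca²⁺][CO3²⁻]/Ksp = (7.78×10^-3)(4.982×10^-5) / 3.890×10^-7 = 0.996

Ω = 0.996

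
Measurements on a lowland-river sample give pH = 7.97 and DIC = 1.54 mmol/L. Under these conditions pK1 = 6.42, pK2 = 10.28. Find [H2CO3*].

[CO2*] = 0.0420 mmol/L

α₀ = 1 / (1 + K1/[H⁺] + K1K2/[H⁺]²) = 1 / (1 + 10^+1.55 + 10^-0.76)
   = 1 / (1 + 35.481 + 0.17378) = 1/36.655 = 0.02728
[CO2*] = α₀ × DIC = 0.02728 × 1.54 = 0.0420 mmol/L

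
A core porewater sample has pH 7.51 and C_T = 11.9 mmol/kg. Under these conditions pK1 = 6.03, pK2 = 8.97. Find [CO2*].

α₀ = 1 / (1 + K1/[H⁺] + K1K2/[H⁺]²) = 1 / (1 + 10^+1.48 + 10^+0.02)
   = 1 / (1 + 30.200 + 1.0471) = 1/32.247 = 0.03101
[CO2*] = α₀ × DIC = 0.03101 × 11.9 = 0.369 mmol/kg

[CO2*] = 0.369 mmol/kg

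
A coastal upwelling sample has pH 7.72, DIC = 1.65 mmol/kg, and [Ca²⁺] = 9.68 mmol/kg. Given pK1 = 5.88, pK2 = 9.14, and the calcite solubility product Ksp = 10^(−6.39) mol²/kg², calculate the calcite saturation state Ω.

Ω = 1.42

α₂ = 1 / (1 + [H⁺]/K2 + [H⁺]²/(K1K2)) = 1 / (1 + 10^+1.42 + 10^-0.42)
   = 1 / (1 + 26.303 + 0.38019) = 1/27.683 = 0.03612
[CO3²⁻] = α₂ × DIC = 0.03612 × 1.65 = 0.05960 mmol/kg
Ksp = 10^(−6.39) = 4.074×10^-7
Ω = [Ca²⁺][CO3²⁻]/Ksp = (9.68×10^-3)(5.960×10^-5) / 4.074×10^-7 = 1.42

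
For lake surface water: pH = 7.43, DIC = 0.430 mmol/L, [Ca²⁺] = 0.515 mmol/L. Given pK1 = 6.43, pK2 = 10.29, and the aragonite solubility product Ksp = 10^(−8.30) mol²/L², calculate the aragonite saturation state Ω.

Ω = 0.0554

α₂ = 1 / (1 + [H⁺]/K2 + [H⁺]²/(K1K2)) = 1 / (1 + 10^+2.86 + 10^+1.86)
   = 1 / (1 + 724.44 + 72.444) = 1/797.88 = 0.001253
[CO3²⁻] = α₂ × DIC = 0.001253 × 0.430 = 0.0005389 mmol/L = 0.5389 μmol/L
Ksp = 10^(−8.30) = 5.012×10^-9
Ω = [Ca²⁺][CO3²⁻]/Ksp = (0.515×10^-3)(5.389×10^-7) / 5.012×10^-9 = 0.0554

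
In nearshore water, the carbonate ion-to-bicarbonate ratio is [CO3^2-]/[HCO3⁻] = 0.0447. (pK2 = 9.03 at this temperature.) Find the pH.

From K2 = [H⁺][CO3^2-]/[HCO3⁻]:  pH = pK2 + log₁₀([CO3^2-]/[HCO3⁻])
log₁₀(0.0447) = -1.350
pH = 9.03 + (-1.350) = 7.68

pH = 7.68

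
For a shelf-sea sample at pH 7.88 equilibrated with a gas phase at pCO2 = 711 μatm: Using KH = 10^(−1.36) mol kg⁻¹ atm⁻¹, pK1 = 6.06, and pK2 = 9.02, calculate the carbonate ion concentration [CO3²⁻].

[CO3²⁻] = 0.149 mmol/kg

[CO2*] = KH · pCO2 = 10^(−1.36) × 711×10^-6 = 3.104×10^-5 mol/kg
α₀ = 1/(1 + K1/[H⁺] + K1K2/[H⁺]²) = 1/(1 + 10^+1.82 + 10^+0.68) = 0.01392
DIC = [CO2*]/α₀ = 3.104×10^-5 / 0.01392 = 2.230 mmol/kg
[CO3²⁻] = α₂·DIC; α₂ = 0.06661, so [CO3²⁻] = 0.06661 × 2.230 = 0.149 mmol/kg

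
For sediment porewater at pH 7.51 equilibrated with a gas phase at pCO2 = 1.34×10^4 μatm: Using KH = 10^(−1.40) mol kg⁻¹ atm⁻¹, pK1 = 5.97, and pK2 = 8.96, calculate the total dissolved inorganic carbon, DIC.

DIC = 19.7 mmol/kg

[CO2*] = KH · pCO2 = 10^(−1.40) × 1.34×10^4×10^-6 = 5.335×10^-4 mol/kg
α₀ = 1/(1 + K1/[H⁺] + K1K2/[H⁺]²) = 1/(1 + 10^+1.54 + 10^+0.09) = 0.02710
DIC = [CO2*]/α₀ = 5.335×10^-4 / 0.02710 = 19.7 mmol/kg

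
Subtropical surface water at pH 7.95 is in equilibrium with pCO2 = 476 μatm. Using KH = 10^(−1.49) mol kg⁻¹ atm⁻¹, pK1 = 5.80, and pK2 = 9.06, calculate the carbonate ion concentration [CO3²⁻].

[CO3²⁻] = 0.169 mmol/kg

[CO2*] = KH · pCO2 = 10^(−1.49) × 476×10^-6 = 1.540×10^-5 mol/kg
α₀ = 1/(1 + K1/[H⁺] + K1K2/[H⁺]²) = 1/(1 + 10^+2.15 + 10^+1.04) = 0.006527
DIC = [CO2*]/α₀ = 1.540×10^-5 / 0.006527 = 2.360 mmol/kg
[CO3²⁻] = α₂·DIC; α₂ = 0.07156, so [CO3²⁻] = 0.07156 × 2.360 = 0.169 mmol/kg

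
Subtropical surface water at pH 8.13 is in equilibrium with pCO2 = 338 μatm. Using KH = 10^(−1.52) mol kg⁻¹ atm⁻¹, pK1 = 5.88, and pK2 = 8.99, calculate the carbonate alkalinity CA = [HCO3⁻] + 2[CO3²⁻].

[CO2*] = KH · pCO2 = 10^(−1.52) × 338×10^-6 = 1.021×10^-5 mol/kg
α₀ = 1/(1 + K1/[H⁺] + K1K2/[H⁺]²) = 1/(1 + 10^+2.25 + 10^+1.39) = 0.004917
DIC = [CO2*]/α₀ = 1.021×10^-5 / 0.004917 = 2.076 mmol/kg
CA = (α₁ + 2α₂)·DIC = (0.8744 + 2×0.1207) × 2.076 = 2.32 mmol/kg

CA = 2.32 mmol/kg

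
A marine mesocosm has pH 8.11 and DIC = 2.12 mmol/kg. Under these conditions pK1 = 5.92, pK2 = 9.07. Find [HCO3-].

[HCO3⁻] = 1.90 mmol/kg

α₁ = 1 / (1 + [H⁺]/K1 + K2/[H⁺]) = 1 / (1 + 10^-2.19 + 10^-0.96)
   = 1 / (1 + 0.0064565 + 0.10965) = 1/1.1161 = 0.8960
[HCO3⁻] = α₁ × DIC = 0.8960 × 2.12 = 1.90 mmol/kg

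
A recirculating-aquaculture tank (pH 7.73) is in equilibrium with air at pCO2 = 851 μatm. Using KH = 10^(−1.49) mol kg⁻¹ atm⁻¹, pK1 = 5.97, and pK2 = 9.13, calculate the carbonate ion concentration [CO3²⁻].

[CO3²⁻] = 0.0631 mmol/kg

[CO2*] = KH · pCO2 = 10^(−1.49) × 851×10^-6 = 2.754×10^-5 mol/kg
α₀ = 1/(1 + K1/[H⁺] + K1K2/[H⁺]²) = 1/(1 + 10^+1.76 + 10^+0.36) = 0.01644
DIC = [CO2*]/α₀ = 2.754×10^-5 / 0.01644 = 1.675 mmol/kg
[CO3²⁻] = α₂·DIC; α₂ = 0.03766, so [CO3²⁻] = 0.03766 × 1.675 = 0.0631 mmol/kg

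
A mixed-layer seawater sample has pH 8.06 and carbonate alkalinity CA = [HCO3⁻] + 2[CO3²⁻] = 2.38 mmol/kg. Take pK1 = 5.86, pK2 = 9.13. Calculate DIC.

CA = [HCO3⁻] + 2[CO3²⁻] = (α₁ + 2α₂)·DIC
At pH 8.06: [H⁺]/K1 = 10^-2.20 = 0.0063096, K2/[H⁺] = 10^-1.07 = 0.085114
α₁ = 1/(1 + 0.0063096 + 0.085114) = 1/1.0914 = 0.9162; α₂ = α₁·K2/[H⁺] = 0.07798
α₁ + 2α₂ = 1.0722
DIC = CA / (α₁ + 2α₂) = 2.38 / 1.0722 = 2.22 mmol/kg

DIC = 2.22 mmol/kg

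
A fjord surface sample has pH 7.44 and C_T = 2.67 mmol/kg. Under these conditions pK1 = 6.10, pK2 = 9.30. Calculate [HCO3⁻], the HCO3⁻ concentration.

[HCO3⁻] = 2.52 mmol/kg

α₁ = 1 / (1 + [H⁺]/K1 + K2/[H⁺]) = 1 / (1 + 10^-1.34 + 10^-1.86)
   = 1 / (1 + 0.045709 + 0.013804) = 1/1.0595 = 0.9438
[HCO3⁻] = α₁ × DIC = 0.9438 × 2.67 = 2.52 mmol/kg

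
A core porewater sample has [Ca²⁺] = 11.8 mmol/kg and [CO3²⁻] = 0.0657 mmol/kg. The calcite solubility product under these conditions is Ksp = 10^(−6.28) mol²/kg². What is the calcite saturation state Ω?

Ω = 1.48

Ksp = 10^(−6.28) = 5.248×10^-7
Ω = [Ca²⁺][CO3²⁻]/Ksp = (11.8×10^-3)(0.0657×10^-3) / 5.248×10^-7 = 1.48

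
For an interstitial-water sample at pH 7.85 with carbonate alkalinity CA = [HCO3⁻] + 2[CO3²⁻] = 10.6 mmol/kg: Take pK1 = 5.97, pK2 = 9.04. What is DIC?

DIC = 10.1 mmol/kg

CA = [HCO3⁻] + 2[CO3²⁻] = (α₁ + 2α₂)·DIC
At pH 7.85: [H⁺]/K1 = 10^-1.88 = 0.013183, K2/[H⁺] = 10^-1.19 = 0.064565
α₁ = 1/(1 + 0.013183 + 0.064565) = 1/1.0777 = 0.9279; α₂ = α₁·K2/[H⁺] = 0.05991
α₁ + 2α₂ = 1.0477
DIC = CA / (α₁ + 2α₂) = 10.6 / 1.0477 = 10.1 mmol/kg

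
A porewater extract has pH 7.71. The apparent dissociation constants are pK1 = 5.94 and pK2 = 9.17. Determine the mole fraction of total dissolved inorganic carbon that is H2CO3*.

α₀ = 1 / (1 + K1/[H⁺] + K1K2/[H⁺]²) = 1 / (1 + 10^+1.77 + 10^+0.31)
   = 1 / (1 + 58.884 + 2.0417) = 1/61.926 = 0.01615

α₀ = 0.0161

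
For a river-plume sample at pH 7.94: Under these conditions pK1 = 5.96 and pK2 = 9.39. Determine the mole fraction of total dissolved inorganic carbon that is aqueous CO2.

α₀ = 0.0100

α₀ = 1 / (1 + K1/[H⁺] + K1K2/[H⁺]²) = 1 / (1 + 10^+1.98 + 10^+0.53)
   = 1 / (1 + 95.499 + 3.3884) = 1/99.888 = 0.01001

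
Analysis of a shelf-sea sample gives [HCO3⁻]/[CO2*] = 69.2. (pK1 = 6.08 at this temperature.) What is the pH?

pH = 7.92

From K1 = [H⁺][HCO3⁻]/[CO2*]:  pH = pK1 + log₁₀([HCO3⁻]/[CO2*])
log₁₀(69.2) = +1.840
pH = 6.08 + (+1.840) = 7.92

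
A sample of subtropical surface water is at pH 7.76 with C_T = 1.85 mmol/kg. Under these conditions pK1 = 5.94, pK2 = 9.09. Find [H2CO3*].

α₀ = 1 / (1 + K1/[H⁺] + K1K2/[H⁺]²) = 1 / (1 + 10^+1.82 + 10^+0.49)
   = 1 / (1 + 66.069 + 3.0903) = 1/70.160 = 0.01425
[CO2*] = α₀ × DIC = 0.01425 × 1.85 = 0.0264 mmol/kg

[CO2*] = 0.0264 mmol/kg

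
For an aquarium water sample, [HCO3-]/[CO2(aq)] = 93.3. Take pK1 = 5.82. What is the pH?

pH = 7.79

From K1 = [H⁺][HCO3-]/[CO2(aq)]:  pH = pK1 + log₁₀([HCO3-]/[CO2(aq)])
log₁₀(93.3) = +1.970
pH = 5.82 + (+1.970) = 7.79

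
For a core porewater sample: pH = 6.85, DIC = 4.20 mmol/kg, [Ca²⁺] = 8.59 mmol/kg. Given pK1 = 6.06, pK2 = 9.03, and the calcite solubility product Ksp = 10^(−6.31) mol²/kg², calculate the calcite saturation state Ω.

α₂ = 1 / (1 + [H⁺]/K2 + [H⁺]²/(K1K2)) = 1 / (1 + 10^+2.18 + 10^+1.39)
   = 1 / (1 + 151.36 + 24.547) = 1/176.90 = 0.005653
[CO3²⁻] = α₂ × DIC = 0.005653 × 4.20 = 0.02374 mmol/kg
Ksp = 10^(−6.31) = 4.898×10^-7
Ω = [Ca²⁺][CO3²⁻]/Ksp = (8.59×10^-3)(2.374×10^-5) / 4.898×10^-7 = 0.416

Ω = 0.416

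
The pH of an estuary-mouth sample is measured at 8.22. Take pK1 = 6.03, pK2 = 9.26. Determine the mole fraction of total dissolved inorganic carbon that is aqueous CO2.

α₀ = 0.00588

α₀ = 1 / (1 + K1/[H⁺] + K1K2/[H⁺]²) = 1 / (1 + 10^+2.19 + 10^+1.15)
   = 1 / (1 + 154.88 + 14.125) = 1/170.01 = 0.005882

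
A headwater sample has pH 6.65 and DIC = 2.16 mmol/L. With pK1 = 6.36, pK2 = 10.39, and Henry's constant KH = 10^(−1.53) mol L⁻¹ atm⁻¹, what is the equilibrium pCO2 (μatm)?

α₀ = 1 / (1 + K1/[H⁺] + K1K2/[H⁺]²) = 1 / (1 + 10^+0.29 + 10^-3.45)
   = 1 / (1 + 1.9498 + 0.00035481) = 1/2.9502 = 0.3390
[CO2*] = α₀ × DIC = 0.3390 × 2.16 = 0.7322 mmol/L
pCO2 = [CO2*]/KH = 7.322×10^-4 / 2.951×10^-2 = 2.48×10^4 μatm

pCO2 = 2.48×10^4 μatm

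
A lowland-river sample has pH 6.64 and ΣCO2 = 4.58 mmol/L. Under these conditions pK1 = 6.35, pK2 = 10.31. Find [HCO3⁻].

[HCO3⁻] = 3.03 mmol/L

α₁ = 1 / (1 + [H⁺]/K1 + K2/[H⁺]) = 1 / (1 + 10^-0.29 + 10^-3.67)
   = 1 / (1 + 0.51286 + 0.00021380) = 1/1.5131 = 0.6609
[HCO3⁻] = α₁ × DIC = 0.6609 × 4.58 = 3.03 mmol/L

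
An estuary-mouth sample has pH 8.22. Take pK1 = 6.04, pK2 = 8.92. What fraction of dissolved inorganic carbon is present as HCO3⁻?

α₁ = 0.829

α₁ = 1 / (1 + [H⁺]/K1 + K2/[H⁺]) = 1 / (1 + 10^-2.18 + 10^-0.70)
   = 1 / (1 + 0.0066069 + 0.19953) = 1/1.2061 = 0.8291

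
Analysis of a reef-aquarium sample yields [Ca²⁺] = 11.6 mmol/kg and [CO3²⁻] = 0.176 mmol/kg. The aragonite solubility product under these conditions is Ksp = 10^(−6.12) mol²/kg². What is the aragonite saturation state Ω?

Ω = 2.69

Ksp = 10^(−6.12) = 7.586×10^-7
Ω = [Ca²⁺][CO3²⁻]/Ksp = (11.6×10^-3)(0.176×10^-3) / 7.586×10^-7 = 2.69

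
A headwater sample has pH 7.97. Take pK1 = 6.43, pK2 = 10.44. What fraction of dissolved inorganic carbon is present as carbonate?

α₂ = 0.00328

α₂ = 1 / (1 + [H⁺]/K2 + [H⁺]²/(K1K2)) = 1 / (1 + 10^+2.47 + 10^+0.93)
   = 1 / (1 + 295.12 + 8.5114) = 1/304.63 = 0.003283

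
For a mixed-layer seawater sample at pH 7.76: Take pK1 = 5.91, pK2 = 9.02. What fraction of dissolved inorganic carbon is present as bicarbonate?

α₁ = 0.935

α₁ = 1 / (1 + [H⁺]/K1 + K2/[H⁺]) = 1 / (1 + 10^-1.85 + 10^-1.26)
   = 1 / (1 + 0.014125 + 0.054954) = 1/1.0691 = 0.9354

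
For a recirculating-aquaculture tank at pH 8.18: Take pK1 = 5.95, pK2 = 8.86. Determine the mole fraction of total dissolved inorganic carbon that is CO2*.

α₀ = 1 / (1 + K1/[H⁺] + K1K2/[H⁺]²) = 1 / (1 + 10^+2.23 + 10^+1.55)
   = 1 / (1 + 169.82 + 35.481) = 1/206.31 = 0.004847

α₀ = 0.00485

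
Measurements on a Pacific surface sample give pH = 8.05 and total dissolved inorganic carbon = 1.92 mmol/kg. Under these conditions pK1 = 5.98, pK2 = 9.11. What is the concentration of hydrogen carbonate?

[HCO3⁻] = 1.75 mmol/kg

α₁ = 1 / (1 + [H⁺]/K1 + K2/[H⁺]) = 1 / (1 + 10^-2.07 + 10^-1.06)
   = 1 / (1 + 0.0085114 + 0.087096) = 1/1.0956 = 0.9127
[HCO3⁻] = α₁ × DIC = 0.9127 × 1.92 = 1.75 mmol/kg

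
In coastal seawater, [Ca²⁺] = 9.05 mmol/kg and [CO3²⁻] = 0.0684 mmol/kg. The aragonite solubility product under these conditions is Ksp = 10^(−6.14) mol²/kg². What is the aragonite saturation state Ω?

Ω = 0.854

Ksp = 10^(−6.14) = 7.244×10^-7
Ω = [Ca²⁺][CO3²⁻]/Ksp = (9.05×10^-3)(0.0684×10^-3) / 7.244×10^-7 = 0.854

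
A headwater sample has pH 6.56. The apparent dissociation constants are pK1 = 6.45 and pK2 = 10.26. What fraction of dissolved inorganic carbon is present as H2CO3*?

α₀ = 1 / (1 + K1/[H⁺] + K1K2/[H⁺]²) = 1 / (1 + 10^+0.11 + 10^-3.59)
   = 1 / (1 + 1.2882 + 0.00025704) = 1/2.2885 = 0.4370

α₀ = 0.437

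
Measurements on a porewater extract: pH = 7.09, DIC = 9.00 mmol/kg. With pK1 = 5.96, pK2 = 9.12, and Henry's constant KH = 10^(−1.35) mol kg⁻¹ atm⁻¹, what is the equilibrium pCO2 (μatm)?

pCO2 = 1.38×10^4 μatm

α₀ = 1 / (1 + K1/[H⁺] + K1K2/[H⁺]²) = 1 / (1 + 10^+1.13 + 10^-0.90)
   = 1 / (1 + 13.490 + 0.12589) = 1/14.616 = 0.06842
[CO2*] = α₀ × DIC = 0.06842 × 9.00 = 0.6158 mmol/kg
pCO2 = [CO2*]/KH = 6.158×10^-4 / 4.467×10^-2 = 1.38×10^4 μatm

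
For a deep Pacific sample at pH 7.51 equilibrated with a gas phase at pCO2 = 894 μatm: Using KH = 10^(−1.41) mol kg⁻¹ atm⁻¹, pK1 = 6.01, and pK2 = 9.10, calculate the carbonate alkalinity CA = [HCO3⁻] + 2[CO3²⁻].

[CO2*] = KH · pCO2 = 10^(−1.41) × 894×10^-6 = 3.478×10^-5 mol/kg
α₀ = 1/(1 + K1/[H⁺] + K1K2/[H⁺]²) = 1/(1 + 10^+1.50 + 10^-0.09) = 0.02991
DIC = [CO2*]/α₀ = 3.478×10^-5 / 0.02991 = 1.163 mmol/kg
CA = (α₁ + 2α₂)·DIC = (0.9458 + 2×0.02431) × 1.163 = 1.16 mmol/kg

CA = 1.16 mmol/kg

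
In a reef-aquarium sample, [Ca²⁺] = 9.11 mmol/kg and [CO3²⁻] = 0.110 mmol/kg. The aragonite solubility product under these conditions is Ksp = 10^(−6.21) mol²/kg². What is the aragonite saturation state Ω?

Ksp = 10^(−6.21) = 6.166×10^-7
Ω = [Ca²⁺][CO3²⁻]/Ksp = (9.11×10^-3)(0.110×10^-3) / 6.166×10^-7 = 1.63

Ω = 1.63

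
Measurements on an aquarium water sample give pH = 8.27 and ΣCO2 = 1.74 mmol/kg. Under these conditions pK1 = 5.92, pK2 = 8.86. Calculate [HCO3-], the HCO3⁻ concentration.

α₁ = 1 / (1 + [H⁺]/K1 + K2/[H⁺]) = 1 / (1 + 10^-2.35 + 10^-0.59)
   = 1 / (1 + 0.0044668 + 0.25704) = 1/1.2615 = 0.7927
[HCO3⁻] = α₁ × DIC = 0.7927 × 1.74 = 1.38 mmol/kg

[HCO3⁻] = 1.38 mmol/kg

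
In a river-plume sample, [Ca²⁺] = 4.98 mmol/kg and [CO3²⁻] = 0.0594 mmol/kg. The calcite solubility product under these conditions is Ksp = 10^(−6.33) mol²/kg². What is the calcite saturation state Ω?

Ω = 0.632

Ksp = 10^(−6.33) = 4.677×10^-7
Ω = [Ca²⁺][CO3²⁻]/Ksp = (4.98×10^-3)(0.0594×10^-3) / 4.677×10^-7 = 0.632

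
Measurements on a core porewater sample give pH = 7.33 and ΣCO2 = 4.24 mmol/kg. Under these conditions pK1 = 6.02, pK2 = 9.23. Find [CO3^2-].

[CO3²⁻] = 0.0503 mmol/kg

α₂ = 1 / (1 + [H⁺]/K2 + [H⁺]²/(K1K2)) = 1 / (1 + 10^+1.90 + 10^+0.59)
   = 1 / (1 + 79.433 + 3.8905) = 1/84.323 = 0.01186
[CO3²⁻] = α₂ × DIC = 0.01186 × 4.24 = 0.0503 mmol/kg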